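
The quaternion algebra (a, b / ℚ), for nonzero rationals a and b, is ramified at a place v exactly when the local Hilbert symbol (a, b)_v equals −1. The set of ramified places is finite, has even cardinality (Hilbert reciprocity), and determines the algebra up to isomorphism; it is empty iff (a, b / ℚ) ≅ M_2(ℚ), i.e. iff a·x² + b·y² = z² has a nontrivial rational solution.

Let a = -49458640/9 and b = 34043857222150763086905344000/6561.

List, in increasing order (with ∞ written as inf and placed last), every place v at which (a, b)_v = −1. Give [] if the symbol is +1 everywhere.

[11, 19, 29, 31]

Mod squares: a ≡ -63085, b ≡ 13591095485. Check v ∈ {∞, 2, 3, 5, 7, 11, 17, 19, 23, 29, 31, 37}.
v=7: a=7^2·(≡6), b=7^4·(≡1) mod 7; (6|7)=-1, (1|7)=+1; (−1)^{2·4·3}·(-1)^4·(+1)^2 = +1.
v=29: a=29^0·(≡15), b=29^1·(≡3) mod 29; (15|29)=-1, (3|29)=-1; (−1)^{0·1·14}·(-1)^1·(-1)^0 = -1.
v=19: a=19^0·(≡12), b=19^1·(≡12) mod 19; (12|19)=-1, (12|19)=-1; (−1)^{0·1·9}·(-1)^1·(-1)^0 = -1.
v=11: a=11^1·(≡6), b=11^3·(≡7) mod 11; (6|11)=-1, (7|11)=-1; (−1)^{1·3·5}·(-1)^3·(-1)^1 = -1.
v=37: a=37^1·(≡10), b=37^3·(≡21) mod 37; (10|37)=+1, (21|37)=+1; (−1)^{1·3·18}·(+1)^3·(+1)^1 = +1.
v=23: a=23^0·(≡6), b=23^1·(≡10) mod 23; (6|23)=+1, (10|23)=-1; (−1)^{0·1·11}·(+1)^1·(-1)^0 = +1.
v=17: a=17^0·(≡8), b=17^1·(≡4) mod 17; (8|17)=+1, (4|17)=+1; (−1)^{0·1·8}·(+1)^1·(+1)^0 = +1.
v=2: v_2(a)=4, v_2(b)=18; units ≡ 3, 5 (mod 8); ε·ε+αω+βω = 1·0+4·1+18·1 ≡ 0  ⇒  (a,b)_2 = +1.
v=3: a=3^-2·(≡2), b=3^-8·(≡2) mod 3; (2|3)=-1, (2|3)=-1; (−1)^{-2·-8·1}·(-1)^-8·(-1)^-2 = +1.
v=31: a=31^1·(≡11), b=31^3·(≡17) mod 31; (11|31)=-1, (17|31)=-1; (−1)^{1·3·15}·(-1)^3·(-1)^1 = -1.
v=∞: -63085 < 0 and 13591095485 > 0  ⇒  (a,b)_∞ = +1.
v=5: a=5^1·(≡3), b=5^3·(≡2) mod 5; (3|5)=-1, (2|5)=-1; (−1)^{1·3·2}·(-1)^3·(-1)^1 = +1.
Ram(-63085, 13591095485) = {11, 19, 29, 31}; no ℚ_11-point on the conic.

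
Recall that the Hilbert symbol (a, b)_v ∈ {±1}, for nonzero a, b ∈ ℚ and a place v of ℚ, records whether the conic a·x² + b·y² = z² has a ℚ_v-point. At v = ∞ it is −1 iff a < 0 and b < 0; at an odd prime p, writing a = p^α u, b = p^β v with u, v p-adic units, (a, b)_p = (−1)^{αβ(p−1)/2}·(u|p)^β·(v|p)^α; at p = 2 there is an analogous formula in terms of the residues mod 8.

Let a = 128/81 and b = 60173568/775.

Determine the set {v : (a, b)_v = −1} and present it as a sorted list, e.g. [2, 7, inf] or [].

Mod squares: a ≡ 2, b ≡ 16523. Check v ∈ {∞, 2, 3, 5, 7, 13, 31, 41}.
v=5: a=5^0·(≡3), b=5^-2·(≡3) mod 5; (3|5)=-1, (3|5)=-1; (−1)^{0·-2·2}·(-1)^-2·(-1)^0 = +1.
v=7: a=7^0·(≡4), b=7^2·(≡3) mod 7; (4|7)=+1, (3|7)=-1; (−1)^{0·2·3}·(+1)^2·(-1)^0 = +1.
v=41: a=41^0·(≡36), b=41^1·(≡38) mod 41; (36|41)=+1, (38|41)=-1; (−1)^{0·1·20}·(+1)^1·(-1)^0 = +1.
v=3: a=3^-4·(≡2), b=3^2·(≡2) mod 3; (2|3)=-1, (2|3)=-1; (−1)^{-4·2·1}·(-1)^2·(-1)^-4 = +1.
v=∞: 2 > 0 and 16523 > 0  ⇒  (a,b)_∞ = +1.
v=31: a=31^0·(≡10), b=31^-1·(≡6) mod 31; (10|31)=+1, (6|31)=-1; (−1)^{0·-1·15}·(+1)^-1·(-1)^0 = +1.
v=2: v_2(a)=7, v_2(b)=8; units ≡ 1, 3 (mod 8); ε·ε+αω+βω = 0·1+7·1+8·0 ≡ 1  ⇒  (a,b)_2 = -1.
v=13: a=13^0·(≡8), b=13^1·(≡1) mod 13; (8|13)=-1, (1|13)=+1; (−1)^{0·1·6}·(-1)^1·(+1)^0 = -1.
Ram(2, 16523) = {2, 13}; no ℚ_2-point on the conic.

[2, 13]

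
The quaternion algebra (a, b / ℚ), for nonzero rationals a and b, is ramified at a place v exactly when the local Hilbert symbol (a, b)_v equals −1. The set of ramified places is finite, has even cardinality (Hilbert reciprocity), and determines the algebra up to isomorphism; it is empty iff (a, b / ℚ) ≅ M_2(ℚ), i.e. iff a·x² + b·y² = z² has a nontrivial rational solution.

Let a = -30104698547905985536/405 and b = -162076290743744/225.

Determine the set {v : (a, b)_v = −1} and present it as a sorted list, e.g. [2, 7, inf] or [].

[13, 23, 43, inf]

(a, b) ≡ (-3021395, -18791) mod (ℚ^×)²; places V = {2, 3, 5, 13, 19, 23, 43, 47, ∞}.
(a,b)_19: α=4, u≡9; β=3, v≡2 (mod 19); (9|19)=+1, (2|19)=-1; sign (−1)^0·+1^3·-1^4 = +1.
(a,b)_5: α=-1, u≡4; β=-2, v≡4 (mod 5); (4|5)=+1, (4|5)=+1; sign (−1)^0·+1^-2·+1^-1 = +1.
(a,b)_∞: sgn(-3021395)=−, sgn(-18791)=−, so -1.
(a,b)_23: α=1, u≡17; β=1, v≡5 (mod 23); (17|23)=-1, (5|23)=-1; sign (−1)^1·-1^1·-1^1 = -1.
(a,b)_43: α=1, u≡16; β=1, v≡24 (mod 43); (16|43)=+1, (24|43)=+1; sign (−1)^1·+1^1·+1^1 = -1.
(a,b)_13: α=3, u≡9; β=2, v≡11 (mod 13); (9|13)=+1, (11|13)=-1; sign (−1)^0·+1^2·-1^3 = -1.
(a,b)_2: α=10, β=6; u≡5, v≡1 (mod 8); ε(u)ε(v)=0·0, αω(v)=10·0, βω(u)=6·1; sum ≡ 0  ⇒  +1.
(a,b)_47: α=3, u≡39; β=2, v≡34 (mod 47); (39|47)=-1, (34|47)=+1; sign (−1)^0·-1^2·+1^3 = +1.
(a,b)_3: α=-4, u≡1; β=-2, v≡1 (mod 3); (1|3)=+1, (1|3)=+1; sign (−1)^0·+1^-2·+1^-4 = +1.
(-3021395, -18791 / ℚ) ramifies at {13, 23, 43, ∞}: a division algebra.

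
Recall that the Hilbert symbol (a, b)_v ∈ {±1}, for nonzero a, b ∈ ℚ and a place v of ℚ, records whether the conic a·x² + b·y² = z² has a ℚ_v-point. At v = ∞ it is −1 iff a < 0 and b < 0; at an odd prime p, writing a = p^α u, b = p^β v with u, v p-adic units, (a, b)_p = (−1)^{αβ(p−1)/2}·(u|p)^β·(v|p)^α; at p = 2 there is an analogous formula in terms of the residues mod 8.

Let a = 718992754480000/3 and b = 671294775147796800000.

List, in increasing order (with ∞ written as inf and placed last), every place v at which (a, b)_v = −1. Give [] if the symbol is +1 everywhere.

[2, 13]

(a, b) ≡ (25194, 3570) mod (ℚ^×)²; places V = {2, 3, 5, 7, 11, 13, 17, 19, ∞}.
(a,b)_11: α=2, u≡3; β=2, v≡7 (mod 11); (3|11)=+1, (7|11)=-1; sign (−1)^0·+1^2·-1^2 = +1.
(a,b)_17: α=1, u≡11; β=1, v≡14 (mod 17); (11|17)=-1, (14|17)=-1; sign (−1)^0·-1^1·-1^1 = +1.
(a,b)_5: α=4, u≡1; β=5, v≡1 (mod 5); (1|5)=+1, (1|5)=+1; sign (−1)^0·+1^5·+1^4 = +1.
(a,b)_19: α=3, u≡2; β=4, v≡17 (mod 19); (2|19)=-1, (17|19)=+1; sign (−1)^0·-1^4·+1^3 = +1.
(a,b)_2: α=7, β=9; u≡5, v≡1 (mod 8); ε(u)ε(v)=0·0, αω(v)=7·0, βω(u)=9·1; sum ≡ 1  ⇒  -1.
(a,b)_3: α=-1, u≡1; β=3, v≡2 (mod 3); (1|3)=+1, (2|3)=-1; sign (−1)^1·+1^3·-1^-1 = +1.
(a,b)_13: α=1, u≡9; β=2, v≡8 (mod 13); (9|13)=+1, (8|13)=-1; sign (−1)^0·+1^2·-1^1 = -1.
(a,b)_∞: sgn(25194)=+, sgn(3570)=+, so +1.
(a,b)_7: α=2, u≡1; β=3, v≡6 (mod 7); (1|7)=+1, (6|7)=-1; sign (−1)^0·+1^3·-1^2 = +1.
Ram(25194, 3570) = {2, 13}; no ℚ_2-point on the conic.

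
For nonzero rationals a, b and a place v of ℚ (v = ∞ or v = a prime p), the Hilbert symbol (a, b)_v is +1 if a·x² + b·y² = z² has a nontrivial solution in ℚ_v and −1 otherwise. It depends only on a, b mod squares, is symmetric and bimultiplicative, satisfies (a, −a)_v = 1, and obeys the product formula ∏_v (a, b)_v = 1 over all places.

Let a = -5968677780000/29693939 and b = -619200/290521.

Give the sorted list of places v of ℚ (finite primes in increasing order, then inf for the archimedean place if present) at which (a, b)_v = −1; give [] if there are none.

Mod squares: a ≡ -2838, b ≡ -43. Check v ∈ {∞, 2, 3, 5, 7, 11, 13, 31, 43, 53}.
v=43: a=43^1·(≡19), b=43^1·(≡7) mod 43; (19|43)=-1, (7|43)=-1; (−1)^{1·1·21}·(-1)^1·(-1)^1 = -1.
v=2: v_2(a)=5, v_2(b)=6; units ≡ 5, 5 (mod 8); ε·ε+αω+βω = 0·0+5·1+6·1 ≡ 1  ⇒  (a,b)_2 = -1.
v=3: a=3^5·(≡2), b=3^2·(≡2) mod 3; (2|3)=-1, (2|3)=-1; (−1)^{5·2·1}·(-1)^2·(-1)^5 = -1.
v=53: a=53^-2·(≡38), b=53^0·(≡17) mod 53; (38|53)=+1, (17|53)=+1; (−1)^{-2·0·26}·(+1)^0·(+1)^-2 = +1.
v=5: a=5^4·(≡3), b=5^2·(≡2) mod 5; (3|5)=-1, (2|5)=-1; (−1)^{4·2·2}·(-1)^2·(-1)^4 = +1.
v=∞: -2838 < 0 and -43 < 0  ⇒  (a,b)_∞ = -1.
v=13: a=13^4·(≡9), b=13^0·(≡12) mod 13; (9|13)=+1, (12|13)=+1; (−1)^{4·0·6}·(+1)^0·(+1)^4 = +1.
v=11: a=11^-1·(≡2), b=11^-2·(≡4) mod 11; (2|11)=-1, (4|11)=+1; (−1)^{-1·-2·5}·(-1)^-2·(+1)^-1 = +1.
v=31: a=31^-2·(≡28), b=31^0·(≡9) mod 31; (28|31)=+1, (9|31)=+1; (−1)^{-2·0·15}·(+1)^0·(+1)^-2 = +1.
v=7: a=7^0·(≡1), b=7^-4·(≡3) mod 7; (1|7)=+1, (3|7)=-1; (−1)^{0·-4·3}·(+1)^-4·(-1)^0 = +1.
Ram(-2838, -43) = {2, 3, 43, ∞}; no ℚ_2-point on the conic.

[2, 3, 43, inf]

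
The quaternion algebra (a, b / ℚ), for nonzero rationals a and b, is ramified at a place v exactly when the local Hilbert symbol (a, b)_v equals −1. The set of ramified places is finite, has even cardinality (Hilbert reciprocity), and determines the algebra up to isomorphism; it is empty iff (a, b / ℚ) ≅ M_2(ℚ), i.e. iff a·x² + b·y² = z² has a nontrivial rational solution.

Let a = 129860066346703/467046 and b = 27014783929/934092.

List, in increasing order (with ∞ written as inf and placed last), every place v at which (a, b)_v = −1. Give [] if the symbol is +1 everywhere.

[2, 23]

(a, b) ≡ (359898, 19803) mod (ℚ^×)²; places V = {2, 3, 7, 11, 17, 19, 23, 31, 41, ∞}.
(a,b)_7: α=3, u≡5; β=3, v≡4 (mod 7); (5|7)=-1, (4|7)=+1; sign (−1)^1·-1^3·+1^3 = +1.
(a,b)_31: α=-2, u≡7; β=-2, v≡25 (mod 31); (7|31)=+1, (25|31)=+1; sign (−1)^0·+1^-2·+1^-2 = +1.
(a,b)_3: α=-5, u≡2; β=-5, v≡1 (mod 3); (2|3)=-1, (1|3)=+1; sign (−1)^1·-1^-5·+1^-5 = +1.
(a,b)_17: α=4, u≡8; β=4, v≡16 (mod 17); (8|17)=+1, (16|17)=+1; sign (−1)^0·+1^4·+1^4 = +1.
(a,b)_∞: sgn(359898)=+, sgn(19803)=+, so +1.
(a,b)_23: α=2, u≡20; β=1, v≡5 (mod 23); (20|23)=-1, (5|23)=-1; sign (−1)^0·-1^1·-1^2 = -1.
(a,b)_41: α=1, u≡18; β=1, v≡5 (mod 41); (18|41)=+1, (5|41)=+1; sign (−1)^0·+1^1·+1^1 = +1.
(a,b)_19: α=1, u≡18; β=0, v≡11 (mod 19); (18|19)=-1, (11|19)=+1; sign (−1)^0·-1^0·+1^1 = +1.
(a,b)_11: α=1, u≡1; β=0, v≡9 (mod 11); (1|11)=+1, (9|11)=+1; sign (−1)^0·+1^0·+1^1 = +1.
(a,b)_2: α=-1, β=-2; u≡5, v≡3 (mod 8); ε(u)ε(v)=0·1, αω(v)=-1·1, βω(u)=-2·1; sum ≡ 1  ⇒  -1.
|Ram(359898, 19803)| = 2, even; anisotropic at {2, 23}.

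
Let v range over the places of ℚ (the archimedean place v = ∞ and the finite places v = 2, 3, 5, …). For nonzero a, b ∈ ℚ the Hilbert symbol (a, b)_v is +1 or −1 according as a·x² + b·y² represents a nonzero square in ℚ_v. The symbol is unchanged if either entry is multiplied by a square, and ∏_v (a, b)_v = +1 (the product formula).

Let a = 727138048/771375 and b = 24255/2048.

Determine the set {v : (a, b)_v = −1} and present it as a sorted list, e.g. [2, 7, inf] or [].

(a, b) ≡ (1785, 110) mod (ℚ^×)²; places V = {2, 3, 5, 7, 11, 13, 17, ∞}.
(a,b)_∞: sgn(1785)=+, sgn(110)=+, so +1.
(a,b)_11: α=-2, u≡9; β=1, v≡8 (mod 11); (9|11)=+1, (8|11)=-1; sign (−1)^0·+1^1·-1^-2 = +1.
(a,b)_3: α=-1, u≡1; β=2, v≡2 (mod 3); (1|3)=+1, (2|3)=-1; sign (−1)^0·+1^2·-1^-1 = -1.
(a,b)_2: α=8, β=-11; u≡1, v≡7 (mod 8); ε(u)ε(v)=0·1, αω(v)=8·0, βω(u)=-11·0; sum ≡ 0  ⇒  +1.
(a,b)_7: α=5, u≡6; β=2, v≡3 (mod 7); (6|7)=-1, (3|7)=-1; sign (−1)^0·-1^2·-1^5 = -1.
(a,b)_13: α=2, u≡3; β=0, v≡7 (mod 13); (3|13)=+1, (7|13)=-1; sign (−1)^0·+1^0·-1^2 = +1.
(a,b)_17: α=-1, u≡3; β=0, v≡8 (mod 17); (3|17)=-1, (8|17)=+1; sign (−1)^0·-1^0·+1^-1 = +1.
(a,b)_5: α=-3, u≡3; β=1, v≡2 (mod 5); (3|5)=-1, (2|5)=-1; sign (−1)^0·-1^1·-1^-3 = +1.
Ram(1785, 110) = {3, 7}; no ℚ_3-point on the conic.

[3, 7]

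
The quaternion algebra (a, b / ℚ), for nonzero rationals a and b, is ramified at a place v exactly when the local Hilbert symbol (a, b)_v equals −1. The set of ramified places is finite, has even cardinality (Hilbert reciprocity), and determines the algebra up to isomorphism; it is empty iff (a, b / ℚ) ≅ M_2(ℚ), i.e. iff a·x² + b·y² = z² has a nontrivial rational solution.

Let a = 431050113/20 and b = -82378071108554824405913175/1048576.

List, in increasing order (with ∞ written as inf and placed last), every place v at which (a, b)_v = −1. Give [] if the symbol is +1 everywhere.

Mod squares: a ≡ 239472285, b ≡ -2703. Check v ∈ {∞, 2, 3, 5, 13, 17, 29, 47, 53}.
v=5: a=5^-1·(≡2), b=5^2·(≡3) mod 5; (2|5)=-1, (3|5)=-1; (−1)^{-1·2·2}·(-1)^2·(-1)^-1 = -1.
v=2: v_2(a)=-2, v_2(b)=-20; units ≡ 5, 1 (mod 8); ε·ε+αω+βω = 0·0+-2·0+-20·1 ≡ 0  ⇒  (a,b)_2 = +1.
v=17: a=17^1·(≡5), b=17^3·(≡12) mod 17; (5|17)=-1, (12|17)=-1; (−1)^{1·3·8}·(-1)^3·(-1)^1 = +1.
v=3: a=3^3·(≡2), b=3^15·(≡2) mod 3; (2|3)=-1, (2|3)=-1; (−1)^{3·15·1}·(-1)^15·(-1)^3 = -1.
v=53: a=53^1·(≡43), b=53^3·(≡39) mod 53; (43|53)=+1, (39|53)=-1; (−1)^{1·3·26}·(+1)^3·(-1)^1 = -1.
v=29: a=29^1·(≡17), b=29^2·(≡6) mod 29; (17|29)=-1, (6|29)=+1; (−1)^{1·2·14}·(-1)^2·(+1)^1 = +1.
v=13: a=13^1·(≡10), b=13^2·(≡1) mod 13; (10|13)=+1, (1|13)=+1; (−1)^{1·2·6}·(+1)^2·(+1)^1 = +1.
v=47: a=47^1·(≡39), b=47^2·(≡29) mod 47; (39|47)=-1, (29|47)=-1; (−1)^{1·2·23}·(-1)^2·(-1)^1 = -1.
v=∞: 239472285 > 0 and -2703 < 0  ⇒  (a,b)_∞ = +1.
Ram(239472285, -2703) = {3, 5, 47, 53}; no ℚ_3-point on the conic.

[3, 5, 47, 53]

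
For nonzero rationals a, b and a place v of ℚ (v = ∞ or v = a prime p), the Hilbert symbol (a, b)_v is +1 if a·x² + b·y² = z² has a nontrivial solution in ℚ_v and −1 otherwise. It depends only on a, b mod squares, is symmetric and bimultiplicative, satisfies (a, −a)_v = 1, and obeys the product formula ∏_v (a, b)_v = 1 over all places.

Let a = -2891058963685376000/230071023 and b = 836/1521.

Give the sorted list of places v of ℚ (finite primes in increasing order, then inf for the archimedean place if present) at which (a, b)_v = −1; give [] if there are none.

[7, 11, 31, 43]

(a, b) ≡ (-282775955, 209) mod (ℚ^×)²; places V = {2, 3, 5, 7, 11, 13, 19, 29, 31, 43, ∞}.
(a,b)_29: α=1, u≡7; β=0, v≡13 (mod 29); (7|29)=+1, (13|29)=+1; sign (−1)^0·+1^0·+1^1 = +1.
(a,b)_19: α=3, u≡15; β=1, v≡6 (mod 19); (15|19)=-1, (6|19)=+1; sign (−1)^1·-1^1·+1^3 = +1.
(a,b)_2: α=16, β=2; u≡5, v≡1 (mod 8); ε(u)ε(v)=0·0, αω(v)=16·0, βω(u)=2·1; sum ≡ 0  ⇒  +1.
(a,b)_3: α=-4, u≡1; β=-2, v≡2 (mod 3); (1|3)=+1, (2|3)=-1; sign (−1)^0·+1^-2·-1^-4 = +1.
(a,b)_7: α=-5, u≡2; β=0, v≡5 (mod 7); (2|7)=+1, (5|7)=-1; sign (−1)^0·+1^0·-1^-5 = -1.
(a,b)_31: α=1, u≡8; β=0, v≡15 (mod 31); (8|31)=+1, (15|31)=-1; sign (−1)^0·+1^0·-1^1 = -1.
(a,b)_11: α=3, u≡2; β=1, v≡7 (mod 11); (2|11)=-1, (7|11)=-1; sign (−1)^1·-1^1·-1^3 = -1.
(a,b)_∞: sgn(-282775955)=−, sgn(209)=+, so +1.
(a,b)_5: α=3, u≡4; β=0, v≡1 (mod 5); (4|5)=+1, (1|5)=+1; sign (−1)^0·+1^0·+1^3 = +1.
(a,b)_43: α=1, u≡27; β=0, v≡20 (mod 43); (27|43)=-1, (20|43)=-1; sign (−1)^0·-1^0·-1^1 = -1.
(a,b)_13: α=-2, u≡6; β=-2, v≡12 (mod 13); (6|13)=-1, (12|13)=+1; sign (−1)^0·-1^-2·+1^-2 = +1.
Ram(-282775955, 209) = {7, 11, 31, 43}; no ℚ_7-point on the conic.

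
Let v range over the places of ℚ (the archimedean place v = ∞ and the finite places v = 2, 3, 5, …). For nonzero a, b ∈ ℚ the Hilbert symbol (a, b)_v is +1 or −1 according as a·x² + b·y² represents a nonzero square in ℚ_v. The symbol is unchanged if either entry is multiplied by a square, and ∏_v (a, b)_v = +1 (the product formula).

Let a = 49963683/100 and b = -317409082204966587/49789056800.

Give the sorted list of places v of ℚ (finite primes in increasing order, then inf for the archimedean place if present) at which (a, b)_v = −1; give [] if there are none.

[2, 3]

(a, b) ≡ (3, -6) mod (ℚ^×)²; places V = {2, 3, 5, 7, 11, 23, 29, 53, ∞}.
(a,b)_∞: sgn(3)=+, sgn(-6)=−, so +1.
(a,b)_2: α=-2, β=-5; u≡3, v≡5 (mod 8); ε(u)ε(v)=1·0, αω(v)=-2·1, βω(u)=-5·1; sum ≡ 1  ⇒  -1.
(a,b)_3: α=1, u≡1; β=3, v≡1 (mod 3); (1|3)=+1, (1|3)=+1; sign (−1)^1·+1^3·+1^1 = -1.
(a,b)_53: α=2, u≡30; β=4, v≡10 (mod 53); (30|53)=-1, (10|53)=+1; sign (−1)^0·-1^4·+1^2 = +1.
(a,b)_5: α=-2, u≡2; β=-2, v≡4 (mod 5); (2|5)=-1, (4|5)=+1; sign (−1)^0·-1^-2·+1^-2 = +1.
(a,b)_29: α=0, u≡17; β=2, v≡5 (mod 29); (17|29)=-1, (5|29)=+1; sign (−1)^0·-1^2·+1^0 = +1.
(a,b)_11: α=2, u≡5; β=6, v≡4 (mod 11); (5|11)=+1, (4|11)=+1; sign (−1)^0·+1^6·+1^2 = +1.
(a,b)_7: α=2, u≡6; β=-6, v≡4 (mod 7); (6|7)=-1, (4|7)=+1; sign (−1)^0·-1^-6·+1^2 = +1.
(a,b)_23: α=0, u≡3; β=-2, v≡22 (mod 23); (3|23)=+1, (22|23)=-1; sign (−1)^0·+1^-2·-1^0 = +1.
|Ram(3, -6)| = 2, even; anisotropic at {2, 3}.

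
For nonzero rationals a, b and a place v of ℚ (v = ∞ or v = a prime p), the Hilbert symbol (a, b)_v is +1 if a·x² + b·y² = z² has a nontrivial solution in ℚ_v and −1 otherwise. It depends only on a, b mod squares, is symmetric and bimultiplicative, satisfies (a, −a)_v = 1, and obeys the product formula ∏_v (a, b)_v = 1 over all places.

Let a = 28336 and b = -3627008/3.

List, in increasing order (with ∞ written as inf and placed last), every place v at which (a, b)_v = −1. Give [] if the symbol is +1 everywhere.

[7, 11]

(a, b) ≡ (1771, -10626) mod (ℚ^×)²; places V = {2, 3, 7, 11, 23, ∞}.
(a,b)_11: α=1, u≡2; β=1, v≡10 (mod 11); (2|11)=-1, (10|11)=-1; sign (−1)^1·-1^1·-1^1 = -1.
(a,b)_2: α=4, β=11; u≡3, v≡7 (mod 8); ε(u)ε(v)=1·1, αω(v)=4·0, βω(u)=11·1; sum ≡ 0  ⇒  +1.
(a,b)_∞: sgn(1771)=+, sgn(-10626)=−, so +1.
(a,b)_23: α=1, u≡13; β=1, v≡5 (mod 23); (13|23)=+1, (5|23)=-1; sign (−1)^1·+1^1·-1^1 = +1.
(a,b)_3: α=0, u≡1; β=-1, v≡1 (mod 3); (1|3)=+1, (1|3)=+1; sign (−1)^0·+1^-1·+1^0 = +1.
(a,b)_7: α=1, u≡2; β=1, v≡1 (mod 7); (2|7)=+1, (1|7)=+1; sign (−1)^1·+1^1·+1^1 = -1.
Ram(1771, -10626) = {7, 11}; no ℚ_7-point on the conic.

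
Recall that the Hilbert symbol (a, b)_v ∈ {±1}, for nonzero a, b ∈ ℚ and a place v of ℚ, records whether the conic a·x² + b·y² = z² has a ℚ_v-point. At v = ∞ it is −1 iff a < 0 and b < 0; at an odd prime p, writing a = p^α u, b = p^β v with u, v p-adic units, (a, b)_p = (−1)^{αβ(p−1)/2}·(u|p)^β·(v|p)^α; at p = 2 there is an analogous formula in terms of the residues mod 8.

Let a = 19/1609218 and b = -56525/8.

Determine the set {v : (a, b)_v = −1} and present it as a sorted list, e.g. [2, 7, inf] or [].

[2, 7]

Mod squares: a ≡ 38, b ≡ -4522. Check v ∈ {∞, 2, 3, 5, 7, 13, 17, 19, 23}.
v=2: v_2(a)=-1, v_2(b)=-3; units ≡ 3, 3 (mod 8); ε·ε+αω+βω = 1·1+-1·1+-3·1 ≡ 1  ⇒  (a,b)_2 = -1.
v=17: a=17^0·(≡16), b=17^1·(≡3) mod 17; (16|17)=+1, (3|17)=-1; (−1)^{0·1·8}·(+1)^1·(-1)^0 = +1.
v=19: a=19^1·(≡3), b=19^1·(≡1) mod 19; (3|19)=-1, (1|19)=+1; (−1)^{1·1·9}·(-1)^1·(+1)^1 = +1.
v=3: a=3^-2·(≡2), b=3^0·(≡2) mod 3; (2|3)=-1, (2|3)=-1; (−1)^{-2·0·1}·(-1)^0·(-1)^-2 = +1.
v=7: a=7^0·(≡6), b=7^1·(≡3) mod 7; (6|7)=-1, (3|7)=-1; (−1)^{0·1·3}·(-1)^1·(-1)^0 = -1.
v=5: a=5^0·(≡3), b=5^2·(≡3) mod 5; (3|5)=-1, (3|5)=-1; (−1)^{0·2·2}·(-1)^2·(-1)^0 = +1.
v=23: a=23^-2·(≡7), b=23^0·(≡4) mod 23; (7|23)=-1, (4|23)=+1; (−1)^{-2·0·11}·(-1)^0·(+1)^-2 = +1.
v=13: a=13^-2·(≡1), b=13^0·(≡8) mod 13; (1|13)=+1, (8|13)=-1; (−1)^{-2·0·6}·(+1)^0·(-1)^-2 = +1.
v=∞: 38 > 0 and -4522 < 0  ⇒  (a,b)_∞ = +1.
|Ram(38, -4522)| = 2, even; anisotropic at {2, 7}.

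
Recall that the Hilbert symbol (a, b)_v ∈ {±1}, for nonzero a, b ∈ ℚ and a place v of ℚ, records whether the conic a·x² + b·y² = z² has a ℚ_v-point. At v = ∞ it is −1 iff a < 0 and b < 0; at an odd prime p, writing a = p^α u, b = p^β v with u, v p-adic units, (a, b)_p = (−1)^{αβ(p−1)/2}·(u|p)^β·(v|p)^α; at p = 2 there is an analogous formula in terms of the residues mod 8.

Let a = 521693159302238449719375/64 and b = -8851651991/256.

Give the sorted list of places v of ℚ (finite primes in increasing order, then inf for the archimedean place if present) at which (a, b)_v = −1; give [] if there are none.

Mod squares: a ≡ 16359, b ≡ -1271. Check v ∈ {∞, 2, 3, 5, 7, 13, 19, 29, 31, 41}.
v=∞: 16359 > 0 and -1271 < 0  ⇒  (a,b)_∞ = +1.
v=13: a=13^2·(≡6), b=13^2·(≡4) mod 13; (6|13)=-1, (4|13)=+1; (−1)^{2·2·6}·(-1)^2·(+1)^2 = +1.
v=41: a=41^3·(≡14), b=41^1·(≡20) mod 41; (14|41)=-1, (20|41)=+1; (−1)^{3·1·20}·(-1)^1·(+1)^3 = -1.
v=5: a=5^4·(≡4), b=5^0·(≡4) mod 5; (4|5)=+1, (4|5)=+1; (−1)^{4·0·2}·(+1)^0·(+1)^4 = +1.
v=19: a=19^1·(≡17), b=19^0·(≡3) mod 19; (17|19)=+1, (3|19)=-1; (−1)^{1·0·9}·(+1)^0·(-1)^1 = -1.
v=29: a=29^0·(≡14), b=29^2·(≡13) mod 29; (14|29)=-1, (13|29)=+1; (−1)^{0·2·14}·(-1)^2·(+1)^0 = +1.
v=7: a=7^5·(≡3), b=7^2·(≡6) mod 7; (3|7)=-1, (6|7)=-1; (−1)^{5·2·3}·(-1)^2·(-1)^5 = -1.
v=31: a=31^4·(≡21), b=31^1·(≡11) mod 31; (21|31)=-1, (11|31)=-1; (−1)^{4·1·15}·(-1)^1·(-1)^4 = -1.
v=2: v_2(a)=-6, v_2(b)=-8; units ≡ 7, 1 (mod 8); ε·ε+αω+βω = 1·0+-6·0+-8·0 ≡ 0  ⇒  (a,b)_2 = +1.
v=3: a=3^5·(≡2), b=3^0·(≡1) mod 3; (2|3)=-1, (1|3)=+1; (−1)^{5·0·1}·(-1)^0·(+1)^5 = +1.
Ram(16359, -1271) = {7, 19, 31, 41}; no ℚ_7-point on the conic.

[7, 19, 31, 41]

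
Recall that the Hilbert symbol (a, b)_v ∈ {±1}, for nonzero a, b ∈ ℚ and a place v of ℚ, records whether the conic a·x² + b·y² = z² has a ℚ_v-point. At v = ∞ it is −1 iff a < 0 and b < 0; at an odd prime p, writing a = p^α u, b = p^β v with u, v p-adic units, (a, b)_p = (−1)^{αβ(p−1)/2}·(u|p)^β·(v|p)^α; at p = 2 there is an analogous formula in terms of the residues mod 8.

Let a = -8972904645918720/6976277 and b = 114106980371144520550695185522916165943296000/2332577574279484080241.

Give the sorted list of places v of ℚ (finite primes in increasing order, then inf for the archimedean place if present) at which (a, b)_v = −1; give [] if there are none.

Mod squares: a ≡ -7212590, b ≡ 1451885. Check v ∈ {∞, 2, 3, 5, 7, 11, 13, 17, 19, 23, 29, 31, 43}.
v=19: a=19^1·(≡2), b=19^5·(≡9) mod 19; (2|19)=-1, (9|19)=+1; (−1)^{1·5·9}·(-1)^5·(+1)^1 = +1.
v=7: a=7^-3·(≡1), b=7^-8·(≡2) mod 7; (1|7)=+1, (2|7)=+1; (−1)^{-3·-8·3}·(+1)^-8·(+1)^-3 = +1.
v=3: a=3^2·(≡1), b=3^4·(≡2) mod 3; (1|3)=+1, (2|3)=-1; (−1)^{2·4·1}·(+1)^4·(-1)^2 = +1.
v=∞: -7212590 < 0 and 1451885 > 0  ⇒  (a,b)_∞ = +1.
v=2: v_2(a)=17, v_2(b)=38; units ≡ 1, 5 (mod 8); ε·ε+αω+βω = 0·0+17·1+38·0 ≡ 1  ⇒  (a,b)_2 = -1.
v=13: a=13^2·(≡2), b=13^6·(≡7) mod 13; (2|13)=-1, (7|13)=-1; (−1)^{2·6·6}·(-1)^6·(-1)^2 = +1.
v=43: a=43^-2·(≡36), b=43^-6·(≡29) mod 43; (36|43)=+1, (29|43)=-1; (−1)^{-2·-6·21}·(+1)^-6·(-1)^-2 = +1.
v=29: a=29^1·(≡25), b=29^3·(≡11) mod 29; (25|29)=+1, (11|29)=-1; (−1)^{1·3·14}·(+1)^3·(-1)^1 = -1.
v=31: a=31^2·(≡8), b=31^5·(≡8) mod 31; (8|31)=+1, (8|31)=+1; (−1)^{2·5·15}·(+1)^5·(+1)^2 = +1.
v=5: a=5^1·(≡3), b=5^3·(≡3) mod 5; (3|5)=-1, (3|5)=-1; (−1)^{1·3·2}·(-1)^3·(-1)^1 = +1.
v=23: a=23^0·(≡3), b=23^-2·(≡11) mod 23; (3|23)=+1, (11|23)=-1; (−1)^{0·-2·11}·(+1)^-2·(-1)^0 = +1.
v=17: a=17^1·(≡15), b=17^3·(≡14) mod 17; (15|17)=+1, (14|17)=-1; (−1)^{1·3·8}·(+1)^3·(-1)^1 = -1.
v=11: a=11^-1·(≡5), b=11^-2·(≡10) mod 11; (5|11)=+1, (10|11)=-1; (−1)^{-1·-2·5}·(+1)^-2·(-1)^-1 = -1.
Ram(-7212590, 1451885) = {2, 11, 17, 29}; no ℚ_2-point on the conic.

[2, 11, 17, 29]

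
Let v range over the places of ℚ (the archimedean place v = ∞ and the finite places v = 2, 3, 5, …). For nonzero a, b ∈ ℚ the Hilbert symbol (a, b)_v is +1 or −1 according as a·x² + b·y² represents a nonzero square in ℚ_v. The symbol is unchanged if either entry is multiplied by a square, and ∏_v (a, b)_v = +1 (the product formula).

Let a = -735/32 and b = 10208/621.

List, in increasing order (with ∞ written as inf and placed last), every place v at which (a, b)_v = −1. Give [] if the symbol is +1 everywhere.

Mod squares: a ≡ -30, b ≡ 44022. Check v ∈ {∞, 2, 3, 5, 7, 11, 23, 29}.
v=3: a=3^1·(≡2), b=3^-3·(≡1) mod 3; (2|3)=-1, (1|3)=+1; (−1)^{1·-3·1}·(-1)^-3·(+1)^1 = +1.
v=23: a=23^0·(≡18), b=23^-1·(≡22) mod 23; (18|23)=+1, (22|23)=-1; (−1)^{0·-1·11}·(+1)^-1·(-1)^0 = +1.
v=29: a=29^0·(≡16), b=29^1·(≡10) mod 29; (16|29)=+1, (10|29)=-1; (−1)^{0·1·14}·(+1)^1·(-1)^0 = +1.
v=11: a=11^0·(≡9), b=11^1·(≡3) mod 11; (9|11)=+1, (3|11)=+1; (−1)^{0·1·5}·(+1)^1·(+1)^0 = +1.
v=2: v_2(a)=-5, v_2(b)=5; units ≡ 1, 3 (mod 8); ε·ε+αω+βω = 0·1+-5·1+5·0 ≡ 1  ⇒  (a,b)_2 = -1.
v=∞: -30 < 0 and 44022 > 0  ⇒  (a,b)_∞ = +1.
v=7: a=7^2·(≡5), b=7^0·(≡6) mod 7; (5|7)=-1, (6|7)=-1; (−1)^{2·0·3}·(-1)^0·(-1)^2 = +1.
v=5: a=5^1·(≡4), b=5^0·(≡3) mod 5; (4|5)=+1, (3|5)=-1; (−1)^{1·0·2}·(+1)^0·(-1)^1 = -1.
(-30, 44022 / ℚ) ramifies at {2, 5}: a division algebra.

[2, 5]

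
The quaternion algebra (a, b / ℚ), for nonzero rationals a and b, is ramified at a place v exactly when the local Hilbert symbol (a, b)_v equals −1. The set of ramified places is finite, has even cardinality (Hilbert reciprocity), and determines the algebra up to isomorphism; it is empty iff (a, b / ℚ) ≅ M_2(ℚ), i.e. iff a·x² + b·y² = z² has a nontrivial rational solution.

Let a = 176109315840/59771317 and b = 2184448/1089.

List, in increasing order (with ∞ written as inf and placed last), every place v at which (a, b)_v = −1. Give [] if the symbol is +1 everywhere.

[5, 7, 37, 47]

Mod squares: a ≡ 7834195, b ≡ 8533. Check v ∈ {∞, 2, 3, 5, 7, 11, 17, 19, 23, 31, 37, 41, 47, 53}.
v=37: a=37^-1·(≡21), b=37^0·(≡35) mod 37; (21|37)=+1, (35|37)=-1; (−1)^{-1·0·18}·(+1)^0·(-1)^-1 = -1.
v=11: a=11^0·(≡7), b=11^-2·(≡10) mod 11; (7|11)=-1, (10|11)=-1; (−1)^{0·-2·5}·(-1)^-2·(-1)^0 = +1.
v=17: a=17^1·(≡4), b=17^0·(≡16) mod 17; (4|17)=+1, (16|17)=+1; (−1)^{1·0·8}·(+1)^0·(+1)^1 = +1.
v=5: a=5^1·(≡4), b=5^0·(≡2) mod 5; (4|5)=+1, (2|5)=-1; (−1)^{1·0·2}·(+1)^0·(-1)^1 = -1.
v=19: a=19^2·(≡6), b=19^0·(≡3) mod 19; (6|19)=+1, (3|19)=-1; (−1)^{2·0·9}·(+1)^0·(-1)^2 = +1.
v=41: a=41^-2·(≡28), b=41^0·(≡20) mod 41; (28|41)=-1, (20|41)=+1; (−1)^{-2·0·20}·(-1)^0·(+1)^-2 = +1.
v=∞: 7834195 > 0 and 8533 > 0  ⇒  (a,b)_∞ = +1.
v=23: a=23^0·(≡4), b=23^1·(≡4) mod 23; (4|23)=+1, (4|23)=+1; (−1)^{0·1·11}·(+1)^1·(+1)^0 = +1.
v=47: a=47^1·(≡15), b=47^0·(≡33) mod 47; (15|47)=-1, (33|47)=-1; (−1)^{1·0·23}·(-1)^0·(-1)^1 = -1.
v=3: a=3^2·(≡1), b=3^-2·(≡1) mod 3; (1|3)=+1, (1|3)=+1; (−1)^{2·-2·1}·(+1)^-2·(+1)^2 = +1.
v=2: v_2(a)=8, v_2(b)=8; units ≡ 3, 5 (mod 8); ε·ε+αω+βω = 1·0+8·1+8·1 ≡ 0  ⇒  (a,b)_2 = +1.
v=31: a=31^-2·(≡12), b=31^0·(≡16) mod 31; (12|31)=-1, (16|31)=+1; (−1)^{-2·0·15}·(-1)^0·(+1)^-2 = +1.
v=53: a=53^1·(≡21), b=53^1·(≡14) mod 53; (21|53)=-1, (14|53)=-1; (−1)^{1·1·26}·(-1)^1·(-1)^1 = +1.
v=7: a=7^0·(≡6), b=7^1·(≡1) mod 7; (6|7)=-1, (1|7)=+1; (−1)^{0·1·3}·(-1)^1·(+1)^0 = -1.
|Ram(7834195, 8533)| = 4, even; anisotropic at {5, 7, 37, 47}.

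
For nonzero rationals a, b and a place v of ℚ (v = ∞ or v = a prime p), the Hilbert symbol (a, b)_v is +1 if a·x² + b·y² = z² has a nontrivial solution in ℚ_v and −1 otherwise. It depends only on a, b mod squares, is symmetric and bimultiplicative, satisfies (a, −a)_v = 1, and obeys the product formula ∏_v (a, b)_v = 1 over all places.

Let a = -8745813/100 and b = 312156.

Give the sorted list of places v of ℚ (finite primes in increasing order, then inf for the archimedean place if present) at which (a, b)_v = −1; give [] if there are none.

[2, 13, 31, 43]

(a, b) ≡ (-1333, 8671) mod (ℚ^×)²; places V = {2, 3, 5, 13, 23, 29, 31, 43, ∞}.
(a,b)_31: α=1, u≡10; β=0, v≡17 (mod 31); (10|31)=+1, (17|31)=-1; sign (−1)^0·+1^0·-1^1 = -1.
(a,b)_5: α=-2, u≡3; β=0, v≡1 (mod 5); (3|5)=-1, (1|5)=+1; sign (−1)^0·-1^0·+1^-2 = +1.
(a,b)_∞: sgn(-1333)=−, sgn(8671)=+, so +1.
(a,b)_29: α=0, u≡5; β=1, v≡5 (mod 29); (5|29)=+1, (5|29)=+1; sign (−1)^0·+1^1·+1^0 = +1.
(a,b)_2: α=-2, β=2; u≡3, v≡7 (mod 8); ε(u)ε(v)=1·1, αω(v)=-2·0, βω(u)=2·1; sum ≡ 1  ⇒  -1.
(a,b)_23: α=0, u≡18; β=1, v≡2 (mod 23); (18|23)=+1, (2|23)=+1; sign (−1)^0·+1^1·+1^0 = +1.
(a,b)_13: α=0, u≡6; β=1, v≡1 (mod 13); (6|13)=-1, (1|13)=+1; sign (−1)^0·-1^1·+1^0 = -1.
(a,b)_43: α=1, u≡3; β=0, v≡19 (mod 43); (3|43)=-1, (19|43)=-1; sign (−1)^0·-1^0·-1^1 = -1.
(a,b)_3: α=8, u≡2; β=2, v≡1 (mod 3); (2|3)=-1, (1|3)=+1; sign (−1)^0·-1^2·+1^8 = +1.
(-1333, 8671 / ℚ) ramifies at {2, 13, 31, 43}: a division algebra.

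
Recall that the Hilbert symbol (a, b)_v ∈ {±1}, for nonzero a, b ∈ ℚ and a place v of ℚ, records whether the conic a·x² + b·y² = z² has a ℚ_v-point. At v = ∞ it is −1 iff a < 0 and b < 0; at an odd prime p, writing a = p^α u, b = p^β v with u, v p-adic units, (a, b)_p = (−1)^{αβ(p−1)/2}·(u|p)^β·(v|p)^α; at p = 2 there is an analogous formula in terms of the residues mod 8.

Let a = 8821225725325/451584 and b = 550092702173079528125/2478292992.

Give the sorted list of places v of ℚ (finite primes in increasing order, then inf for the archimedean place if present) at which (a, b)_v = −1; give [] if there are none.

Mod squares: a ≡ 13, b ≡ 35. Check v ∈ {∞, 2, 3, 5, 7, 13, 19, 23, 29}.
v=∞: 13 > 0 and 35 > 0  ⇒  (a,b)_∞ = +1.
v=29: a=29^2·(≡1), b=29^0·(≡22) mod 29; (1|29)=+1, (22|29)=+1; (−1)^{2·0·14}·(+1)^0·(+1)^2 = +1.
v=5: a=5^2·(≡2), b=5^5·(≡2) mod 5; (2|5)=-1, (2|5)=-1; (−1)^{2·5·2}·(-1)^5·(-1)^2 = -1.
v=13: a=13^3·(≡3), b=13^6·(≡3) mod 13; (3|13)=+1, (3|13)=+1; (−1)^{3·6·6}·(+1)^6·(+1)^3 = +1.
v=19: a=19^2·(≡2), b=19^4·(≡11) mod 19; (2|19)=-1, (11|19)=+1; (−1)^{2·4·9}·(-1)^4·(+1)^2 = +1.
v=7: a=7^-2·(≡5), b=7^-5·(≡5) mod 7; (5|7)=-1, (5|7)=-1; (−1)^{-2·-5·3}·(-1)^-5·(-1)^-2 = -1.
v=23: a=23^2·(≡12), b=23^4·(≡3) mod 23; (12|23)=+1, (3|23)=+1; (−1)^{2·4·11}·(+1)^4·(+1)^2 = +1.
v=3: a=3^-2·(≡1), b=3^-2·(≡2) mod 3; (1|3)=+1, (2|3)=-1; (−1)^{-2·-2·1}·(+1)^-2·(-1)^-2 = +1.
v=2: v_2(a)=-10, v_2(b)=-14; units ≡ 5, 3 (mod 8); ε·ε+αω+βω = 0·1+-10·1+-14·1 ≡ 0  ⇒  (a,b)_2 = +1.
|Ram(13, 35)| = 2, even; anisotropic at {5, 7}.

[5, 7]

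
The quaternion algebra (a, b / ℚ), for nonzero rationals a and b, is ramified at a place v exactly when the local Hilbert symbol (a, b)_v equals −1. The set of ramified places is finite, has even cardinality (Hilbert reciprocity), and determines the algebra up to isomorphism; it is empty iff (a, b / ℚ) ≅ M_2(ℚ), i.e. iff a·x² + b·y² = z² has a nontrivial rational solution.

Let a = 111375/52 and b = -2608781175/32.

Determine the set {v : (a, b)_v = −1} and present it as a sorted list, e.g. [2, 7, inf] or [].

Mod squares: a ≡ 715, b ≡ -14. Check v ∈ {∞, 2, 3, 5, 7, 11, 13}.
v=7: a=7^0·(≡4), b=7^1·(≡5) mod 7; (4|7)=+1, (5|7)=-1; (−1)^{0·1·3}·(+1)^1·(-1)^0 = +1.
v=11: a=11^1·(≡2), b=11^2·(≡10) mod 11; (2|11)=-1, (10|11)=-1; (−1)^{1·2·5}·(-1)^2·(-1)^1 = -1.
v=2: v_2(a)=-2, v_2(b)=-5; units ≡ 3, 1 (mod 8); ε·ε+αω+βω = 1·0+-2·0+-5·1 ≡ 1  ⇒  (a,b)_2 = -1.
v=3: a=3^4·(≡1), b=3^6·(≡1) mod 3; (1|3)=+1, (1|3)=+1; (−1)^{4·6·1}·(+1)^6·(+1)^4 = +1.
v=∞: 715 > 0 and -14 < 0  ⇒  (a,b)_∞ = +1.
v=13: a=13^-1·(≡1), b=13^2·(≡9) mod 13; (1|13)=+1, (9|13)=+1; (−1)^{-1·2·6}·(+1)^2·(+1)^-1 = +1.
v=5: a=5^3·(≡3), b=5^2·(≡4) mod 5; (3|5)=-1, (4|5)=+1; (−1)^{3·2·2}·(-1)^2·(+1)^3 = +1.
(715, -14 / ℚ) ramifies at {2, 11}: a division algebra.

[2, 11]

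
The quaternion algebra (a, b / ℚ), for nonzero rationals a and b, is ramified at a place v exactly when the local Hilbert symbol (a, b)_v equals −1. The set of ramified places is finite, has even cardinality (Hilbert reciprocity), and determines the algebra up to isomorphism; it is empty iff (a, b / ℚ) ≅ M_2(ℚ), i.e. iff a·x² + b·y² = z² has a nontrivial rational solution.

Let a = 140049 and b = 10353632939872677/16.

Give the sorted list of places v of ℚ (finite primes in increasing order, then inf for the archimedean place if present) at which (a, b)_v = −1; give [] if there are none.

(a, b) ≡ (1729, 133) mod (ℚ^×)²; places V = {2, 3, 7, 13, 19, ∞}.
(a,b)_3: α=4, u≡1; β=12, v≡1 (mod 3); (1|3)=+1, (1|3)=+1; sign (−1)^0·+1^12·+1^4 = +1.
(a,b)_19: α=1, u≡18; β=3, v≡11 (mod 19); (18|19)=-1, (11|19)=+1; sign (−1)^1·-1^3·+1^1 = +1.
(a,b)_2: α=0, β=-4; u≡1, v≡5 (mod 8); ε(u)ε(v)=0·0, αω(v)=0·1, βω(u)=-4·0; sum ≡ 0  ⇒  +1.
(a,b)_7: α=1, u≡1; β=5, v≡3 (mod 7); (1|7)=+1, (3|7)=-1; sign (−1)^1·+1^5·-1^1 = +1.
(a,b)_∞: sgn(1729)=+, sgn(133)=+, so +1.
(a,b)_13: α=1, u≡9; β=2, v≡12 (mod 13); (9|13)=+1, (12|13)=+1; sign (−1)^0·+1^2·+1^1 = +1.
Every local symbol is +1, so the conic 1729·x² + 133·y² = z² has ℚ_v-points for all v and hence a ℚ-point; (a, b / ℚ) ≅ M_2(ℚ).

[]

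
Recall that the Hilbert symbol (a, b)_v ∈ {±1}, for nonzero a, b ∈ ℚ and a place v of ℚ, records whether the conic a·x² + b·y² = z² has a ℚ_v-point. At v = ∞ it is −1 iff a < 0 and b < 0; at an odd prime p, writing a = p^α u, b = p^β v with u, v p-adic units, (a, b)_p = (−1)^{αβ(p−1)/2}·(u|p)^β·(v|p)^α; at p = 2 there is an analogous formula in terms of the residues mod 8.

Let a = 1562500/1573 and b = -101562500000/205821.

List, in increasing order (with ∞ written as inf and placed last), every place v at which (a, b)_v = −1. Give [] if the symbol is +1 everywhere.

[2, 7]

(a, b) ≡ (13, -546) mod (ℚ^×)²; places V = {2, 3, 5, 7, 11, 13, ∞}.
(a,b)_∞: sgn(13)=+, sgn(-546)=−, so +1.
(a,b)_13: α=-1, u≡1; β=1, v≡4 (mod 13); (1|13)=+1, (4|13)=+1; sign (−1)^0·+1^1·+1^-1 = +1.
(a,b)_5: α=8, u≡3; β=12, v≡4 (mod 5); (3|5)=-1, (4|5)=+1; sign (−1)^0·-1^12·+1^8 = +1.
(a,b)_7: α=0, u≡6; β=-1, v≡6 (mod 7); (6|7)=-1, (6|7)=-1; sign (−1)^0·-1^-1·-1^0 = -1.
(a,b)_11: α=-2, u≡8; β=-2, v≡4 (mod 11); (8|11)=-1, (4|11)=+1; sign (−1)^0·-1^-2·+1^-2 = +1.
(a,b)_3: α=0, u≡1; β=-5, v≡1 (mod 3); (1|3)=+1, (1|3)=+1; sign (−1)^0·+1^-5·+1^0 = +1.
(a,b)_2: α=2, β=5; u≡5, v≡7 (mod 8); ε(u)ε(v)=0·1, αω(v)=2·0, βω(u)=5·1; sum ≡ 1  ⇒  -1.
|Ram(13, -546)| = 2, even; anisotropic at {2, 7}.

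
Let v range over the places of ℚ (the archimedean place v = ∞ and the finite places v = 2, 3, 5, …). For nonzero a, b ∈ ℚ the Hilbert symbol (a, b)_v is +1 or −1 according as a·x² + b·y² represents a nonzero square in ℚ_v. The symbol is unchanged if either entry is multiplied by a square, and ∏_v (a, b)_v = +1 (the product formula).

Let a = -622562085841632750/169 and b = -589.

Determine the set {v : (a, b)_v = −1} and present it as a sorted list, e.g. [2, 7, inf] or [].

[2, 19, 31, inf]

Mod squares: a ≡ -190, b ≡ -589. Check v ∈ {∞, 2, 3, 5, 11, 13, 19, 31}.
v=13: a=13^-2·(≡5), b=13^0·(≡9) mod 13; (5|13)=-1, (9|13)=+1; (−1)^{-2·0·6}·(-1)^0·(+1)^-2 = +1.
v=∞: -190 < 0 and -589 < 0  ⇒  (a,b)_∞ = -1.
v=5: a=5^3·(≡2), b=5^0·(≡1) mod 5; (2|5)=-1, (1|5)=+1; (−1)^{3·0·2}·(-1)^0·(+1)^3 = +1.
v=2: v_2(a)=1, v_2(b)=0; units ≡ 1, 3 (mod 8); ε·ε+αω+βω = 0·1+1·1+0·0 ≡ 1  ⇒  (a,b)_2 = -1.
v=3: a=3^2·(≡2), b=3^0·(≡2) mod 3; (2|3)=-1, (2|3)=-1; (−1)^{2·0·1}·(-1)^0·(-1)^2 = +1.
v=11: a=11^2·(≡2), b=11^0·(≡5) mod 11; (2|11)=-1, (5|11)=+1; (−1)^{2·0·5}·(-1)^0·(+1)^2 = +1.
v=19: a=19^5·(≡6), b=19^1·(≡7) mod 19; (6|19)=+1, (7|19)=+1; (−1)^{5·1·9}·(+1)^1·(+1)^5 = -1.
v=31: a=31^4·(≡6), b=31^1·(≡12) mod 31; (6|31)=-1, (12|31)=-1; (−1)^{4·1·15}·(-1)^1·(-1)^4 = -1.
(-190, -589 / ℚ) ramifies at {2, 19, 31, ∞}: a division algebra.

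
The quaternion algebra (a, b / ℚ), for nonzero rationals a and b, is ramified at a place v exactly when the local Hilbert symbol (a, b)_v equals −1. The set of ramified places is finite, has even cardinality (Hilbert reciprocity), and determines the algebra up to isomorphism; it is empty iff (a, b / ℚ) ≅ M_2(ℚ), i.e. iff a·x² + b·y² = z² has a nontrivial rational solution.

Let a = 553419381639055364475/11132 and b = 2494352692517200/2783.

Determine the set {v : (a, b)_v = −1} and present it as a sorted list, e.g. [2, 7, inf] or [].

[3, 19]

Mod squares: a ≡ 61652397, b ≡ 851. Check v ∈ {∞, 2, 3, 5, 7, 11, 17, 19, 23, 31, 37, 41}.
v=11: a=11^-2·(≡5), b=11^-2·(≡9) mod 11; (5|11)=+1, (9|11)=+1; (−1)^{-2·-2·5}·(+1)^-2·(+1)^-2 = +1.
v=3: a=3^1·(≡1), b=3^0·(≡2) mod 3; (1|3)=+1, (2|3)=-1; (−1)^{1·0·1}·(+1)^0·(-1)^1 = -1.
v=∞: 61652397 > 0 and 851 > 0  ⇒  (a,b)_∞ = +1.
v=31: a=31^3·(≡29), b=31^2·(≡4) mod 31; (29|31)=-1, (4|31)=+1; (−1)^{3·2·15}·(-1)^2·(+1)^3 = +1.
v=17: a=17^2·(≡6), b=17^2·(≡8) mod 17; (6|17)=-1, (8|17)=+1; (−1)^{2·2·8}·(-1)^2·(+1)^2 = +1.
v=23: a=23^-1·(≡13), b=23^-1·(≡20) mod 23; (13|23)=+1, (20|23)=-1; (−1)^{-1·-1·11}·(+1)^-1·(-1)^-1 = +1.
v=41: a=41^3·(≡4), b=41^2·(≡8) mod 41; (4|41)=+1, (8|41)=+1; (−1)^{3·2·20}·(+1)^2·(+1)^3 = +1.
v=5: a=5^2·(≡2), b=5^2·(≡1) mod 5; (2|5)=-1, (1|5)=+1; (−1)^{2·2·2}·(-1)^2·(+1)^2 = +1.
v=2: v_2(a)=-2, v_2(b)=4; units ≡ 5, 3 (mod 8); ε·ε+αω+βω = 0·1+-2·1+4·1 ≡ 0  ⇒  (a,b)_2 = +1.
v=19: a=19^3·(≡5), b=19^2·(≡13) mod 19; (5|19)=+1, (13|19)=-1; (−1)^{3·2·9}·(+1)^2·(-1)^3 = -1.
v=7: a=7^2·(≡4), b=7^0·(≡1) mod 7; (4|7)=+1, (1|7)=+1; (−1)^{2·0·3}·(+1)^0·(+1)^2 = +1.
v=37: a=37^1·(≡22), b=37^1·(≡31) mod 37; (22|37)=-1, (31|37)=-1; (−1)^{1·1·18}·(-1)^1·(-1)^1 = +1.
(61652397, 851 / ℚ) ramifies at {3, 19}: a division algebra.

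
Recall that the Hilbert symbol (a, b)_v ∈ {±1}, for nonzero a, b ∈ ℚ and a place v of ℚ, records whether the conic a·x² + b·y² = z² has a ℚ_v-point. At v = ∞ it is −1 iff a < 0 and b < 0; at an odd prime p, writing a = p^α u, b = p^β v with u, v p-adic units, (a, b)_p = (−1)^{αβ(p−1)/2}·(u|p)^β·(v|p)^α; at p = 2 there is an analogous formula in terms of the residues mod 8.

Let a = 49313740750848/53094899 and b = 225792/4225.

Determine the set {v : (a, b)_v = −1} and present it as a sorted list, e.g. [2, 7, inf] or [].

[2, 11]

Mod squares: a ≡ 77, b ≡ 2. Check v ∈ {∞, 2, 3, 5, 7, 11, 13}.
v=3: a=3^8·(≡2), b=3^2·(≡2) mod 3; (2|3)=-1, (2|3)=-1; (−1)^{8·2·1}·(-1)^2·(-1)^8 = +1.
v=11: a=11^-1·(≡10), b=11^0·(≡6) mod 11; (10|11)=-1, (6|11)=-1; (−1)^{-1·0·5}·(-1)^0·(-1)^-1 = -1.
v=5: a=5^0·(≡2), b=5^-2·(≡3) mod 5; (2|5)=-1, (3|5)=-1; (−1)^{0·-2·2}·(-1)^-2·(-1)^0 = +1.
v=∞: 77 > 0 and 2 > 0  ⇒  (a,b)_∞ = +1.
v=13: a=13^-6·(≡12), b=13^-2·(≡5) mod 13; (12|13)=+1, (5|13)=-1; (−1)^{-6·-2·6}·(+1)^-2·(-1)^-6 = +1.
v=7: a=7^1·(≡4), b=7^2·(≡4) mod 7; (4|7)=+1, (4|7)=+1; (−1)^{1·2·3}·(+1)^2·(+1)^1 = +1.
v=2: v_2(a)=30, v_2(b)=9; units ≡ 5, 1 (mod 8); ε·ε+αω+βω = 0·0+30·0+9·1 ≡ 1  ⇒  (a,b)_2 = -1.
Ram(77, 2) = {2, 11}; no ℚ_2-point on the conic.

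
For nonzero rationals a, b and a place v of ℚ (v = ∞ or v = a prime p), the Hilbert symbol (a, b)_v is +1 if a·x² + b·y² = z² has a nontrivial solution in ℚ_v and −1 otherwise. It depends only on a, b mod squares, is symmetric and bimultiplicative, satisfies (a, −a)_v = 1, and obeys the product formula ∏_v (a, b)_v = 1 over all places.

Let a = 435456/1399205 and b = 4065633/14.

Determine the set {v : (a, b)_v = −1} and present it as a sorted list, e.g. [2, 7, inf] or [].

[5, 11]

(a, b) ≡ (105, 462) mod (ℚ^×)²; places V = {2, 3, 5, 7, 11, 13, 23, ∞}.
(a,b)_∞: sgn(105)=+, sgn(462)=+, so +1.
(a,b)_13: α=0, u≡4; β=2, v≡7 (mod 13); (4|13)=+1, (7|13)=-1; sign (−1)^0·+1^2·-1^0 = +1.
(a,b)_5: α=-1, u≡1; β=0, v≡2 (mod 5); (1|5)=+1, (2|5)=-1; sign (−1)^0·+1^0·-1^-1 = -1.
(a,b)_11: α=0, u≡2; β=1, v≡1 (mod 11); (2|11)=-1, (1|11)=+1; sign (−1)^0·-1^1·+1^0 = -1.
(a,b)_23: α=-4, u≡4; β=0, v≡6 (mod 23); (4|23)=+1, (6|23)=+1; sign (−1)^0·+1^0·+1^-4 = +1.
(a,b)_7: α=1, u≡2; β=-1, v≡6 (mod 7); (2|7)=+1, (6|7)=-1; sign (−1)^1·+1^-1·-1^1 = +1.
(a,b)_3: α=5, u≡2; β=7, v≡1 (mod 3); (2|3)=-1, (1|3)=+1; sign (−1)^1·-1^7·+1^5 = +1.
(a,b)_2: α=8, β=-1; u≡1, v≡7 (mod 8); ε(u)ε(v)=0·1, αω(v)=8·0, βω(u)=-1·0; sum ≡ 0  ⇒  +1.
|Ram(105, 462)| = 2, even; anisotropic at {5, 11}.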